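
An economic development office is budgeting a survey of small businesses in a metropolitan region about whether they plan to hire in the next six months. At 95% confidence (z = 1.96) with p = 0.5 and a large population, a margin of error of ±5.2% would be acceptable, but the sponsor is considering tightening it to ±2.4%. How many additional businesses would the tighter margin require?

At ±5.2%: n = 1.96² × 0.2500 / 0.052² ≈ 355.18 → 356.
At ±2.4%: n = 1.96² × 0.2500 / 0.024² ≈ 1667.36 → 1668.
Additional respondents: 1668 − 356 = 1312.

1312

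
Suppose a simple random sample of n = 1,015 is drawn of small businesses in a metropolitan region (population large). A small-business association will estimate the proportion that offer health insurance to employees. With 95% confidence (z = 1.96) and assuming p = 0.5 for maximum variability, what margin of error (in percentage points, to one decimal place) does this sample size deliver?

SE(p̂) = √[p(1−p)/n] = √[0.2500/1015] = 0.01569.
E = z × SE = 1.96 × 0.01569 = 0.03076, or 3.1 percentage points.

3.1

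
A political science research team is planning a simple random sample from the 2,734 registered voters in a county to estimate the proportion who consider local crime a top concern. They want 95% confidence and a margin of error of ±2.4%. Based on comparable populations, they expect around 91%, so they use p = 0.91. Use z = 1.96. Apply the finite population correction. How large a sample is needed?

456

Unadjusted: n₀ = 1.96² × 0.91 × 0.09 / 0.024² ≈ 546.23, so n₀ = 547.
Finite population correction with N = 2,734: n = n₀ / (1 + (n₀−1)/N) = 547 / (1 + 546/2734) = 547 / 1.1997 ≈ 455.94.
Rounding up, n = 456.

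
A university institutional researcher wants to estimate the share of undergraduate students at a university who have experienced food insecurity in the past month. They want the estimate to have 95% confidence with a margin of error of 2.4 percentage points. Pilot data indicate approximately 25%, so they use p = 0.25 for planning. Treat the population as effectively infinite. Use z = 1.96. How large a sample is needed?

1251

With p = 0.25, p(1−p) = 0.1875.
n = z²·p(1−p)/E² = 1.96² × 0.1875 / 0.024² = 3.8416 × 0.1875 / 0.000576 ≈ 1250.52.
Rounding up gives n = 1251.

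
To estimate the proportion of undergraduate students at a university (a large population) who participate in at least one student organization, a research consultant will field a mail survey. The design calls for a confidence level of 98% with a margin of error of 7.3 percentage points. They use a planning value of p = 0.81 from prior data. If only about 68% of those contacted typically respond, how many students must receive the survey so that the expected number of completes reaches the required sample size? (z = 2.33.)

231

Completed interviews needed: n₀ = 2.33² × 0.1539 / 0.073² ≈ 156.79 → 157.
At a 68% response rate, contacts needed = 157 / 0.68 ≈ 230.88 → 231.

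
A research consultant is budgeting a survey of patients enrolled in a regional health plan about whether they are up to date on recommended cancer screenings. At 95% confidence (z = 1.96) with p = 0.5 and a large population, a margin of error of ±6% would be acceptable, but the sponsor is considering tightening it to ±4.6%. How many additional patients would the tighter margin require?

At ±6%: n = 1.96² × 0.2500 / 0.060² ≈ 266.78 → 267.
At ±4.6%: n = 1.96² × 0.2500 / 0.046² ≈ 453.88 → 454.
Additional respondents: 454 − 267 = 187.

187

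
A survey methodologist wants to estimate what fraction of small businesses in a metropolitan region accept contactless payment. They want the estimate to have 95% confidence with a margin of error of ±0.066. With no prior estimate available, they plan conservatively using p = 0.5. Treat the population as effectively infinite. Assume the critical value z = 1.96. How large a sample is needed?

221

With p = 0.5, p(1−p) = 0.25.
n = z²·p(1−p)/E² = 1.96² × 0.2500 / 0.066² = 3.8416 × 0.2500 / 0.004356 ≈ 220.48.
Rounding up gives n = 221.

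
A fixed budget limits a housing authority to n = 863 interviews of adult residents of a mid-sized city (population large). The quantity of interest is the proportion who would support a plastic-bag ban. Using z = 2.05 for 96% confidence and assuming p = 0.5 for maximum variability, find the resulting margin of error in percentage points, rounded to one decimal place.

SE(p̂) = √[p(1−p)/n] = √[0.2500/863] = 0.01702.
E = z × SE = 2.05 × 0.01702 = 0.03489, or 3.5 percentage points.

3.5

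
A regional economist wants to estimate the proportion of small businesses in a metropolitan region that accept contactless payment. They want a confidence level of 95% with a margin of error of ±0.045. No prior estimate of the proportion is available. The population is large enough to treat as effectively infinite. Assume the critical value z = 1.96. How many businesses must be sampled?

With no prior estimate, use p = 0.5, giving p(1−p) = 0.25.
n = z²·p(1−p)/E² = 1.96² × 0.2500 / 0.045² = 3.8416 × 0.2500 / 0.002025 ≈ 474.27.
Rounding up gives n = 475.

475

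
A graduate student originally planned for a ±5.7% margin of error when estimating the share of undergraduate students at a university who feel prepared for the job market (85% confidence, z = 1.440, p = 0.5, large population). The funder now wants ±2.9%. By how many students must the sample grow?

At ±5.7%: n = 1.440² × 0.2500 / 0.057² ≈ 159.56 → 160.
At ±2.9%: n = 1.440² × 0.2500 / 0.029² ≈ 616.41 → 617.
Additional respondents: 617 − 160 = 457.

457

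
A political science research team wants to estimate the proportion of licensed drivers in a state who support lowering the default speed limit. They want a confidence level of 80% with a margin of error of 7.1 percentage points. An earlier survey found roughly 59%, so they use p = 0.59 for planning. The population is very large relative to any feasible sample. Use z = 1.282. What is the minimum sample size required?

With p = 0.59, p(1−p) = 0.2419.
n = z²·p(1−p)/E² = 1.282² × 0.2419 / 0.071² = 1.6435 × 0.2419 / 0.005041 ≈ 78.87.
Rounding up gives n = 79.

79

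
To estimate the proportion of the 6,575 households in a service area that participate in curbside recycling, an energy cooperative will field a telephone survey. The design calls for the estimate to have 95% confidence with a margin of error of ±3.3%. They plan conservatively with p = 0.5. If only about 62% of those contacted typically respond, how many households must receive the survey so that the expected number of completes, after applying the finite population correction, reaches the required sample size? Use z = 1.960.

1255

Completed interviews needed (unadjusted): n₀ = 1.960² × 0.2500 / 0.033² ≈ 881.91 → 882.
FPC for N = 6,575: n = 882 / (1 + 881/6575) = 882 / 1.1340 ≈ 777.78 → 778.
At a 62% response rate, contacts needed = 778 / 0.62 ≈ 1254.84 → 1255.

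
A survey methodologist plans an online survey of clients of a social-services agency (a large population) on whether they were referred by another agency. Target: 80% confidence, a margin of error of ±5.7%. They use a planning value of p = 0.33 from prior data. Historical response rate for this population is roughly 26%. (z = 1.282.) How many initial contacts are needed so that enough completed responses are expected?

431

Completed interviews needed: n₀ = 1.282² × 0.2211 / 0.057² ≈ 111.84 → 112.
At a 26% response rate, contacts needed = 112 / 0.26 ≈ 430.77 → 431.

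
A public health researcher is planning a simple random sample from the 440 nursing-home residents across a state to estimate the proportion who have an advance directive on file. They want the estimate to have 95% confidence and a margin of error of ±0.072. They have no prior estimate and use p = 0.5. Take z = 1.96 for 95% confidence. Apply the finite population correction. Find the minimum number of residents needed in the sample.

Unadjusted: n₀ = 1.96² × 0.50 × 0.50 / 0.072² ≈ 185.26, so n₀ = 186.
Finite population correction with N = 440: n = n₀ / (1 + (n₀−1)/N) = 186 / (1 + 185/440) = 186 / 1.4205 ≈ 130.94.
Rounding up, n = 131.

131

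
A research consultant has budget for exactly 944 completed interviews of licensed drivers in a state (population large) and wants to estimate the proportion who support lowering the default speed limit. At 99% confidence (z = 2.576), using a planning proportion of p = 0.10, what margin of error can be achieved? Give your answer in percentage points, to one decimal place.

2.5

SE(p̂) = √[p(1−p)/n] = √[0.0900/944] = 0.00976.
E = z × SE = 2.576 × 0.00976 = 0.02515, or 2.5 percentage points.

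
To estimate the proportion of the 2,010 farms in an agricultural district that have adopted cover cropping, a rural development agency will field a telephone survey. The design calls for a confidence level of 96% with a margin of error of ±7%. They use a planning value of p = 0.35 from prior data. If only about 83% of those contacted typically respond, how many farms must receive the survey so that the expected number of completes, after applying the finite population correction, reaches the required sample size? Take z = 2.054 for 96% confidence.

Completed interviews needed (unadjusted): n₀ = 2.054² × 0.2275 / 0.070² ≈ 195.88 → 196.
FPC for N = 2,010: n = 196 / (1 + 195/2010) = 196 / 1.0970 ≈ 178.67 → 179.
At an 83% response rate, contacts needed = 179 / 0.83 ≈ 215.66 → 216.

216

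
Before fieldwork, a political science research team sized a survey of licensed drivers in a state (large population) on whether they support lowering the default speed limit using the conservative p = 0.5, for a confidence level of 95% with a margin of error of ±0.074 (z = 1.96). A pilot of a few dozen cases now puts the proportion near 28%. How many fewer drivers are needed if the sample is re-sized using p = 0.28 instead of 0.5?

Conservative (p = 0.5): n = 1.96² × 0.25 / 0.074² ≈ 175.38 → 176.
Using p = 0.28: p(1−p) = 0.2016, so n = 1.96² × 0.2016 / 0.074² ≈ 141.43 → 142.
Reduction: 176 − 142 = 34.

34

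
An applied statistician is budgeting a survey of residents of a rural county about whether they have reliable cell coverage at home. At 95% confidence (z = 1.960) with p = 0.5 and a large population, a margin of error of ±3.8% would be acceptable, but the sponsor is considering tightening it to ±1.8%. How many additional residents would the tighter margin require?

2299

At ±3.8%: n = 1.960² × 0.2500 / 0.038² ≈ 665.10 → 666.
At ±1.8%: n = 1.960² × 0.2500 / 0.018² ≈ 2964.20 → 2965.
Additional respondents: 2965 − 666 = 2299.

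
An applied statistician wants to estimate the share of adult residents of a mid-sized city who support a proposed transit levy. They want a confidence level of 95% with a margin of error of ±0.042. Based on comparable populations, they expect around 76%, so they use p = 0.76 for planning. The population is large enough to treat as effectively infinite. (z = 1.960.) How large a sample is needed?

398

With p = 0.76, p(1−p) = 0.1824.
n = z²·p(1−p)/E² = 1.960² × 0.1824 / 0.042² = 3.8416 × 0.1824 / 0.001764 ≈ 397.23.
Rounding up gives n = 398.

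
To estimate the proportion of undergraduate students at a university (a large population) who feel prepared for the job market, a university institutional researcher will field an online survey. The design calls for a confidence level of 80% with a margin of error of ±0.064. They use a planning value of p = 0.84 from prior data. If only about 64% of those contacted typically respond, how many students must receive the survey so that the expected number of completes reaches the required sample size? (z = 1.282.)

Completed interviews needed: n₀ = 1.282² × 0.1344 / 0.064² ≈ 53.93 → 54.
At a 64% response rate, contacts needed = 54 / 0.64 ≈ 84.38 → 85.

85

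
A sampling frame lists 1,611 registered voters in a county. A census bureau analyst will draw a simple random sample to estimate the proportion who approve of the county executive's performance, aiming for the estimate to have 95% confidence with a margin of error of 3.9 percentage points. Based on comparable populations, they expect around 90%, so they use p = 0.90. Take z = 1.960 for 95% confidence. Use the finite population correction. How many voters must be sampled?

200

Unadjusted: n₀ = 1.960² × 0.90 × 0.10 / 0.039² ≈ 227.31, so n₀ = 228.
Finite population correction with N = 1,611: n = n₀ / (1 + (n₀−1)/N) = 228 / (1 + 227/1611) = 228 / 1.1409 ≈ 199.84.
Rounding up, n = 200.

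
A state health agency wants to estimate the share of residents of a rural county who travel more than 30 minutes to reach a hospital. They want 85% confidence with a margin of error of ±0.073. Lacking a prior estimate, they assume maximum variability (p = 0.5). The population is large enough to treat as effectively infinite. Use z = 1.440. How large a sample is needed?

98

With p = 0.5, p(1−p) = 0.25.
n = z²·p(1−p)/E² = 1.440² × 0.2500 / 0.073² = 2.0736 × 0.2500 / 0.005329 ≈ 97.28.
Rounding up gives n = 98.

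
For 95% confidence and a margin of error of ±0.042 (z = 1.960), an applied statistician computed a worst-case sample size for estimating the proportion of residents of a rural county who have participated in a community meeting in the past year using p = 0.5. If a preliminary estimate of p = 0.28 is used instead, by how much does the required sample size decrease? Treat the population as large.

105

Conservative (p = 0.5): n = 1.960² × 0.25 / 0.042² ≈ 544.44 → 545.
Using p = 0.28: p(1−p) = 0.2016, so n = 1.960² × 0.2016 / 0.042² ≈ 439.04 → 440.
Reduction: 545 − 440 = 105.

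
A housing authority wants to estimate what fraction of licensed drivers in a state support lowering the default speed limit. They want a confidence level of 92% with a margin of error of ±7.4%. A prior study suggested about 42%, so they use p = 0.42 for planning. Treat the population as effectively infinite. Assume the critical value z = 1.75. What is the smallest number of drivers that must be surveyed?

With p = 0.42, p(1−p) = 0.2436.
n = z²·p(1−p)/E² = 1.75² × 0.2436 / 0.074² = 3.0625 × 0.2436 / 0.005476 ≈ 136.24.
Rounding up gives n = 137.

137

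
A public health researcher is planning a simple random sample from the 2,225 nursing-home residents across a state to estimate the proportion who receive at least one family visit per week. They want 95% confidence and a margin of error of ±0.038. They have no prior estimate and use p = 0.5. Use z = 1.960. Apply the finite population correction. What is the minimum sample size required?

513

Unadjusted: n₀ = 1.960² × 0.50 × 0.50 / 0.038² ≈ 665.10, so n₀ = 666.
Finite population correction with N = 2,225: n = n₀ / (1 + (n₀−1)/N) = 666 / (1 + 665/2225) = 666 / 1.2989 ≈ 512.75.
Rounding up, n = 513.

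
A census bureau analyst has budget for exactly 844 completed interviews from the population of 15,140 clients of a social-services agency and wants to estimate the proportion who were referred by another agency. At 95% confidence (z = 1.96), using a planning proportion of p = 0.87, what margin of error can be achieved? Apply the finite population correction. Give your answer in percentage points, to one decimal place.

2.2

Finite-population factor: (N−n)/(N−1) = (15140−844)/(15140−1) = 0.9443.
SE(p̂) = √[p(1−p)/n · (N−n)/(N−1)] = √[0.1131/844 × 0.9443] = 0.01125.
E = z × SE = 1.96 × 0.01125 = 0.02205 ≈ 2.2 percentage points.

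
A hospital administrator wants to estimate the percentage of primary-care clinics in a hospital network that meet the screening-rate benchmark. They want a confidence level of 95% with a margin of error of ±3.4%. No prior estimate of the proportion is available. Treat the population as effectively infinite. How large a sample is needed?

831

For 95% confidence, z = 1.96.
With no prior estimate, use p = 0.5, giving p(1−p) = 0.25.
n = z²·p(1−p)/E² = 1.96² × 0.2500 / 0.034² = 3.8416 × 0.2500 / 0.001156 ≈ 830.80.
Rounding up gives n = 831.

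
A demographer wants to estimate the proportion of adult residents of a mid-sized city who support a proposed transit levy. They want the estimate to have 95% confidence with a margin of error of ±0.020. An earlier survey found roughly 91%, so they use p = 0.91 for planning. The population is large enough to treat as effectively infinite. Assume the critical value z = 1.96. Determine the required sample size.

With p = 0.91, p(1−p) = 0.0819.
n = z²·p(1−p)/E² = 1.96² × 0.0819 / 0.020² = 3.8416 × 0.0819 / 0.000400 ≈ 786.57.
Rounding up gives n = 787.

787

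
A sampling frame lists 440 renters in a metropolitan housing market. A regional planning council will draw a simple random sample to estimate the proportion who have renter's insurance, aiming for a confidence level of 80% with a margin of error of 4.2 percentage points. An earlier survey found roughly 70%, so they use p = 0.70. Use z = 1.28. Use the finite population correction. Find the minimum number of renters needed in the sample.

Unadjusted: n₀ = 1.28² × 0.70 × 0.30 / 0.042² ≈ 195.05, so n₀ = 196.
Finite population correction with N = 440: n = n₀ / (1 + (n₀−1)/N) = 196 / (1 + 195/440) = 196 / 1.4432 ≈ 135.81.
Rounding up, n = 136.

136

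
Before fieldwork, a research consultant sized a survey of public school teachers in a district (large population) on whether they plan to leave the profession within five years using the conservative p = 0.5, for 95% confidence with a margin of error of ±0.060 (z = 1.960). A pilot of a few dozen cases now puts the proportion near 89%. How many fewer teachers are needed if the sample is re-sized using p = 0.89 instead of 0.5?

162

Conservative (p = 0.5): n = 1.960² × 0.25 / 0.060² ≈ 266.78 → 267.
Using p = 0.89: p(1−p) = 0.0979, so n = 1.960² × 0.0979 / 0.060² ≈ 104.47 → 105.
Reduction: 267 − 105 = 162.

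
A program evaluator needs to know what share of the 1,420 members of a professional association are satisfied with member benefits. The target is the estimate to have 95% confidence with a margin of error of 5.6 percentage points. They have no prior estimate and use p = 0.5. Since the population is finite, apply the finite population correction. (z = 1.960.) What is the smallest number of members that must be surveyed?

Unadjusted: n₀ = 1.960² × 0.50 × 0.50 / 0.056² ≈ 306.25, so n₀ = 307.
Finite population correction with N = 1,420: n = n₀ / (1 + (n₀−1)/N) = 307 / (1 + 306/1420) = 307 / 1.2155 ≈ 252.57.
Rounding up, n = 253.

253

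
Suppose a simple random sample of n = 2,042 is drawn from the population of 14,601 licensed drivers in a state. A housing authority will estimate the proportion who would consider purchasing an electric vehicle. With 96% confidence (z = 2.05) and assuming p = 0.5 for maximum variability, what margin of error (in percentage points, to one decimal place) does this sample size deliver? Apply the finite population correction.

2.1

Finite-population factor: (N−n)/(N−1) = (14601−2042)/(14601−1) = 0.8602.
SE(p̂) = √[p(1−p)/n · (N−n)/(N−1)] = √[0.2500/2042 × 0.8602] = 0.01026.
E = z × SE = 2.05 × 0.01026 = 0.02104 ≈ 2.1 percentage points.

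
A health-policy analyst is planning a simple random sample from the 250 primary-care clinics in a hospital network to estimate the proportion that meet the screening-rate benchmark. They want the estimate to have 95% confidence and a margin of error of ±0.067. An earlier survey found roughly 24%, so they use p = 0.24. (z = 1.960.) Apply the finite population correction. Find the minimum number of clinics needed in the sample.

97

Unadjusted: n₀ = 1.960² × 0.24 × 0.76 / 0.067² ≈ 156.09, so n₀ = 157.
Finite population correction with N = 250: n = n₀ / (1 + (n₀−1)/N) = 157 / (1 + 156/250) = 157 / 1.6240 ≈ 96.67.
Rounding up, n = 97.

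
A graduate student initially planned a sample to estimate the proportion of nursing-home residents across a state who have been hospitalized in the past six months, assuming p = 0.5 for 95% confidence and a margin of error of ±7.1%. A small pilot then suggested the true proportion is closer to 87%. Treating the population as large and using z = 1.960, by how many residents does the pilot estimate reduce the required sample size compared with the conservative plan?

104

Conservative (p = 0.5): n = 1.960² × 0.25 / 0.071² ≈ 190.52 → 191.
Using p = 0.87: p(1−p) = 0.1131, so n = 1.960² × 0.1131 / 0.071² ≈ 86.19 → 87.
Reduction: 191 − 87 = 104.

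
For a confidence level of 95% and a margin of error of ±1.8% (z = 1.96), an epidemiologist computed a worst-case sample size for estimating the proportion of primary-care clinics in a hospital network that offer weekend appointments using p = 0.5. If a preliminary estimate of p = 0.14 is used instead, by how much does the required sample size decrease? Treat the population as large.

Conservative (p = 0.5): n = 1.96² × 0.25 / 0.018² ≈ 2964.20 → 2965.
Using p = 0.14: p(1−p) = 0.1204, so n = 1.96² × 0.1204 / 0.018² ≈ 1427.56 → 1428.
Reduction: 2965 − 1428 = 1537.

1537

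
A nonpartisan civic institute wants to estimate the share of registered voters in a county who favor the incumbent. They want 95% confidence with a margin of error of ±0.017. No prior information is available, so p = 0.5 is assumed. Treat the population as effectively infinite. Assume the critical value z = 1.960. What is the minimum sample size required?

3324

With p = 0.5, p(1−p) = 0.25.
n = z²·p(1−p)/E² = 1.960² × 0.2500 / 0.017² = 3.8416 × 0.2500 / 0.000289 ≈ 3323.18.
Rounding up gives n = 3324.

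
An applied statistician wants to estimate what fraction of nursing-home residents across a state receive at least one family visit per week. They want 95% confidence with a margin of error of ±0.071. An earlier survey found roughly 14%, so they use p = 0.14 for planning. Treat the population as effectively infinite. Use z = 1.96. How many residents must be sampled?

92

With p = 0.14, p(1−p) = 0.1204.
n = z²·p(1−p)/E² = 1.96² × 0.1204 / 0.071² = 3.8416 × 0.1204 / 0.005041 ≈ 91.75.
Rounding up gives n = 92.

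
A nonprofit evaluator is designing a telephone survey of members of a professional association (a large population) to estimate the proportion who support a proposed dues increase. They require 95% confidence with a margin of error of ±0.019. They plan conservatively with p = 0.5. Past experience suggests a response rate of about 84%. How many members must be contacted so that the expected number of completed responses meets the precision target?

3168

For 95% confidence, z = 1.960.
Completed interviews needed: n₀ = 1.960² × 0.2500 / 0.019² ≈ 2660.39 → 2661.
At an 84% response rate, contacts needed = 2661 / 0.84 ≈ 3167.86 → 3168.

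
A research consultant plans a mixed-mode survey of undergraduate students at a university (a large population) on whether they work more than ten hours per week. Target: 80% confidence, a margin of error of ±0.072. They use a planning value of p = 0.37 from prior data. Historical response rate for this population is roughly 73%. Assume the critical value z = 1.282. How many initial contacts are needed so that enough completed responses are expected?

Completed interviews needed: n₀ = 1.282² × 0.2331 / 0.072² ≈ 73.90 → 74.
At a 73% response rate, contacts needed = 74 / 0.73 ≈ 101.37 → 102.

102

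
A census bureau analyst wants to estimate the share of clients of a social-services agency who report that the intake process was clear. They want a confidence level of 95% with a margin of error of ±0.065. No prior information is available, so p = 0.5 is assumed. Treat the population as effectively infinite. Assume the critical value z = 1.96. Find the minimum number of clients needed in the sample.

With p = 0.5, p(1−p) = 0.25.
n = z²·p(1−p)/E² = 1.96² × 0.2500 / 0.065² = 3.8416 × 0.2500 / 0.004225 ≈ 227.31.
Rounding up gives n = 228.

228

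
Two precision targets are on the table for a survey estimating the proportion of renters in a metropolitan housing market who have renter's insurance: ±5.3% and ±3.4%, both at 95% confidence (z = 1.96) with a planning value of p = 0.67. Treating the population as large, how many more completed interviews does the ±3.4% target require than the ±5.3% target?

432

At ±5.3%: n = 1.96² × 0.2211 / 0.053² ≈ 302.38 → 303.
At ±3.4%: n = 1.96² × 0.2211 / 0.034² ≈ 734.76 → 735.
Additional respondents: 735 − 303 = 432.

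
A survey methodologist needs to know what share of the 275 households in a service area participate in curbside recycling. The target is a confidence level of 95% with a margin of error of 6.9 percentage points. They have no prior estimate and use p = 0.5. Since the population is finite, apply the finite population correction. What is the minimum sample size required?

117

For 95% confidence, z = 1.960.
Unadjusted: n₀ = 1.960² × 0.50 × 0.50 / 0.069² ≈ 201.72, so n₀ = 202.
Finite population correction with N = 275: n = n₀ / (1 + (n₀−1)/N) = 202 / (1 + 201/275) = 202 / 1.7309 ≈ 116.70.
Rounding up, n = 117.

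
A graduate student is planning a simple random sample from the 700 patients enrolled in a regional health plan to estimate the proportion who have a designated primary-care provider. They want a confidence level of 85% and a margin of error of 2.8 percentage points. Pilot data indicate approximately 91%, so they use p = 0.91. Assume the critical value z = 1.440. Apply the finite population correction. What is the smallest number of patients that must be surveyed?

Unadjusted: n₀ = 1.440² × 0.91 × 0.09 / 0.028² ≈ 216.62, so n₀ = 217.
Finite population correction with N = 700: n = n₀ / (1 + (n₀−1)/N) = 217 / (1 + 216/700) = 217 / 1.3086 ≈ 165.83.
Rounding up, n = 166.

166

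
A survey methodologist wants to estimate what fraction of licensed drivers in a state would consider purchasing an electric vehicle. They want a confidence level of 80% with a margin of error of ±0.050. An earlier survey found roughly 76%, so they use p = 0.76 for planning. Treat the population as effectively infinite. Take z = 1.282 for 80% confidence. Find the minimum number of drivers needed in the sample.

With p = 0.76, p(1−p) = 0.1824.
n = z²·p(1−p)/E² = 1.282² × 0.1824 / 0.050² = 1.6435 × 0.1824 / 0.002500 ≈ 119.91.
Rounding up gives n = 120.

120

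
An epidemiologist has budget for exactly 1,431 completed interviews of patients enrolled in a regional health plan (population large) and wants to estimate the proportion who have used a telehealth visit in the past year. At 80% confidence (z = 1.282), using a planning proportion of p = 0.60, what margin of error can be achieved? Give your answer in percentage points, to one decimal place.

1.7

SE(p̂) = √[p(1−p)/n] = √[0.2400/1431] = 0.01295.
E = z × SE = 1.282 × 0.01295 = 0.01660, or 1.7 percentage points.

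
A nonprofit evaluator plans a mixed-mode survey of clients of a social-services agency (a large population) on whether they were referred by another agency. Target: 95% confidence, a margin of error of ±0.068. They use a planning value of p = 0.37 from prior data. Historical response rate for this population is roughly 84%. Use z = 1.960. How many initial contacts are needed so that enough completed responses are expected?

231

Completed interviews needed: n₀ = 1.960² × 0.2331 / 0.068² ≈ 193.66 → 194.
At an 84% response rate, contacts needed = 194 / 0.84 ≈ 230.95 → 231.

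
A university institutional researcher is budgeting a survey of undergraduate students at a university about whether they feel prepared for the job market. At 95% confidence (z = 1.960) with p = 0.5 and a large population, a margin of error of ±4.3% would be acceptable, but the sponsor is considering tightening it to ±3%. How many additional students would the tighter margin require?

At ±4.3%: n = 1.960² × 0.2500 / 0.043² ≈ 519.42 → 520.
At ±3%: n = 1.960² × 0.2500 / 0.030² ≈ 1067.11 → 1068.
Additional respondents: 1068 − 520 = 548.

548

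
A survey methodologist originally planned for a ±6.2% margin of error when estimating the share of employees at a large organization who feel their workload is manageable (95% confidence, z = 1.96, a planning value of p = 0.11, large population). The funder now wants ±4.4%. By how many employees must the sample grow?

At ±6.2%: n = 1.96² × 0.0979 / 0.062² ≈ 97.84 → 98.
At ±4.4%: n = 1.96² × 0.0979 / 0.044² ≈ 194.26 → 195.
Additional respondents: 195 − 98 = 97.

97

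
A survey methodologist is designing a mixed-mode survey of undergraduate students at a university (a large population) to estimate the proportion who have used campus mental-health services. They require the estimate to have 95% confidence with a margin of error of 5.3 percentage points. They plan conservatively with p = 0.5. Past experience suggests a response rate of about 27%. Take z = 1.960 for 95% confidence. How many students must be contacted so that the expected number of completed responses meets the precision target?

Completed interviews needed: n₀ = 1.960² × 0.2500 / 0.053² ≈ 341.90 → 342.
At a 27% response rate, contacts needed = 342 / 0.27 ≈ 1266.67 → 1267.

1267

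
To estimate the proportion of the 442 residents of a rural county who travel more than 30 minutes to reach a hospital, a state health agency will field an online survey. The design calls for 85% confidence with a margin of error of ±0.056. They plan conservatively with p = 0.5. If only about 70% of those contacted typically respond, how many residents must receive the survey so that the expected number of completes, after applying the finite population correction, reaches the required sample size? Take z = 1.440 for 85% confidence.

173

Completed interviews needed (unadjusted): n₀ = 1.440² × 0.2500 / 0.056² ≈ 165.31 → 166.
FPC for N = 442: n = 166 / (1 + 165/442) = 166 / 1.3733 ≈ 120.88 → 121.
At a 70% response rate, contacts needed = 121 / 0.70 ≈ 172.86 → 173.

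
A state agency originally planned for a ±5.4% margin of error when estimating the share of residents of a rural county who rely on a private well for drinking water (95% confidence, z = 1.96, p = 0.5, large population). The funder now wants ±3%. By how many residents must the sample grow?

738

At ±5.4%: n = 1.96² × 0.2500 / 0.054² ≈ 329.36 → 330.
At ±3%: n = 1.96² × 0.2500 / 0.030² ≈ 1067.11 → 1068.
Additional respondents: 1068 − 330 = 738.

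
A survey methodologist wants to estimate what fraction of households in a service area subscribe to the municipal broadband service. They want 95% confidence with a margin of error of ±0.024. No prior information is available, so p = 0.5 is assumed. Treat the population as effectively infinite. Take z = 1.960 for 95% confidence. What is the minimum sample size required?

1668

With p = 0.5, p(1−p) = 0.25.
n = z²·p(1−p)/E² = 1.960² × 0.2500 / 0.024² = 3.8416 × 0.2500 / 0.000576 ≈ 1667.36.
Rounding up gives n = 1668.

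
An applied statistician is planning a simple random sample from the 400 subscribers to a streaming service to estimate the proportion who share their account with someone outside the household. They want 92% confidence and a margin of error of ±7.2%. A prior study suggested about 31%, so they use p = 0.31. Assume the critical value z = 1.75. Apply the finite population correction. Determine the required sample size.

97

Unadjusted: n₀ = 1.75² × 0.31 × 0.69 / 0.072² ≈ 126.36, so n₀ = 127.
Finite population correction with N = 400: n = n₀ / (1 + (n₀−1)/N) = 127 / (1 + 126/400) = 127 / 1.3150 ≈ 96.58.
Rounding up, n = 97.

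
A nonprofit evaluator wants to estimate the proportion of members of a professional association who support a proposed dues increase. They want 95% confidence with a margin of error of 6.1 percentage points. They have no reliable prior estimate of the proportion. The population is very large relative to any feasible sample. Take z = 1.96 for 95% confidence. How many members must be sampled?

With no prior estimate, use p = 0.5, giving p(1−p) = 0.25.
n = z²·p(1−p)/E² = 1.96² × 0.2500 / 0.061² = 3.8416 × 0.2500 / 0.003721 ≈ 258.10.
Rounding up gives n = 259.

259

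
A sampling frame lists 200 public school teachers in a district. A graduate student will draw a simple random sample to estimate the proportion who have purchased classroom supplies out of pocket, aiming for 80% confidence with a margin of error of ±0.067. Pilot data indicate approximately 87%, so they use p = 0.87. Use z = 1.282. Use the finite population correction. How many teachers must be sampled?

35

Unadjusted: n₀ = 1.282² × 0.87 × 0.13 / 0.067² ≈ 41.41, so n₀ = 42.
Finite population correction with N = 200: n = n₀ / (1 + (n₀−1)/N) = 42 / (1 + 41/200) = 42 / 1.2050 ≈ 34.85.
Rounding up, n = 35.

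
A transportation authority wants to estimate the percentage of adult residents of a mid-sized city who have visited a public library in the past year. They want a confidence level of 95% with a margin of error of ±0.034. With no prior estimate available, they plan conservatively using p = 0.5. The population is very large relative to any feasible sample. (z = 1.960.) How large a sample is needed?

With p = 0.5, p(1−p) = 0.25.
n = z²·p(1−p)/E² = 1.960² × 0.2500 / 0.034² = 3.8416 × 0.2500 / 0.001156 ≈ 830.80.
Rounding up gives n = 831.

831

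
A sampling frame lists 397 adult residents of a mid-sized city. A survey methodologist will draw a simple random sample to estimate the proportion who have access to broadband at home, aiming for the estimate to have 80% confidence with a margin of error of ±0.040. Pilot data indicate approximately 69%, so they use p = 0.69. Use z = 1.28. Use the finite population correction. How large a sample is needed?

Unadjusted: n₀ = 1.28² × 0.69 × 0.31 / 0.040² ≈ 219.03, so n₀ = 220.
Finite population correction with N = 397: n = n₀ / (1 + (n₀−1)/N) = 220 / (1 + 219/397) = 220 / 1.5516 ≈ 141.79.
Rounding up, n = 142.

142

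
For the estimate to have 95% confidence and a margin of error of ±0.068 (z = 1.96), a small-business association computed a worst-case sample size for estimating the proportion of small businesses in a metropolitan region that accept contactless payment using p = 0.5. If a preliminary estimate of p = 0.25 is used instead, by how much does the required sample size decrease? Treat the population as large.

Conservative (p = 0.5): n = 1.96² × 0.25 / 0.068² ≈ 207.70 → 208.
Using p = 0.25: p(1−p) = 0.1875, so n = 1.96² × 0.1875 / 0.068² ≈ 155.77 → 156.
Reduction: 208 − 156 = 52.

52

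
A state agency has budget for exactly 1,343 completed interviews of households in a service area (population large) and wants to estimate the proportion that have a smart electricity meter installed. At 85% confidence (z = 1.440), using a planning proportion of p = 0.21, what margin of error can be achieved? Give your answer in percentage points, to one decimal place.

1.6

SE(p̂) = √[p(1−p)/n] = √[0.1659/1343] = 0.01111.
E = z × SE = 1.440 × 0.01111 = 0.01600, or 1.6 percentage points.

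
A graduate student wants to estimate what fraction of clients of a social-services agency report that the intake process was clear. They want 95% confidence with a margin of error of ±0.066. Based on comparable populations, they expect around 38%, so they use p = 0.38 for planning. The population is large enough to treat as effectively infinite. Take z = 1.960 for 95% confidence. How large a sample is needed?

208

With p = 0.38, p(1−p) = 0.2356.
n = z²·p(1−p)/E² = 1.960² × 0.2356 / 0.066² = 3.8416 × 0.2356 / 0.004356 ≈ 207.78.
Rounding up gives n = 208.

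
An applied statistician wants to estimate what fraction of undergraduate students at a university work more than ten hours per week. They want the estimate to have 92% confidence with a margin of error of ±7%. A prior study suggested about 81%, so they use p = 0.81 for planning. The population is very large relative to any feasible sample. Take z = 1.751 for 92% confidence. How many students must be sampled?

97

With p = 0.81, p(1−p) = 0.1539.
n = z²·p(1−p)/E² = 1.751² × 0.1539 / 0.070² = 3.0660 × 0.1539 / 0.004900 ≈ 96.30.
Rounding up gives n = 97.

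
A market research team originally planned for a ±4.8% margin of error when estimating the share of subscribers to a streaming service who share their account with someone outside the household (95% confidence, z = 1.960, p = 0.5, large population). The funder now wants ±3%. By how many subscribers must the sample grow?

651

At ±4.8%: n = 1.960² × 0.2500 / 0.048² ≈ 416.84 → 417.
At ±3%: n = 1.960² × 0.2500 / 0.030² ≈ 1067.11 → 1068.
Additional respondents: 1068 − 417 = 651.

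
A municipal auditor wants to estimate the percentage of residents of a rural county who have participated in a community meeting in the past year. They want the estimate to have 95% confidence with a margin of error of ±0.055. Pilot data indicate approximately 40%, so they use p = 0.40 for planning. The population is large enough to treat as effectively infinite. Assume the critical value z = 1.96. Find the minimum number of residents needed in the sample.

With p = 0.40, p(1−p) = 0.2400.
n = z²·p(1−p)/E² = 1.96² × 0.2400 / 0.055² = 3.8416 × 0.2400 / 0.003025 ≈ 304.79.
Rounding up gives n = 305.

305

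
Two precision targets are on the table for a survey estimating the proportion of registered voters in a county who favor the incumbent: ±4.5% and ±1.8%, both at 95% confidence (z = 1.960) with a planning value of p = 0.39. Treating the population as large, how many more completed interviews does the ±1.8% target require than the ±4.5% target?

2369

At ±4.5%: n = 1.960² × 0.2379 / 0.045² ≈ 451.32 → 452.
At ±1.8%: n = 1.960² × 0.2379 / 0.018² ≈ 2820.73 → 2821.
Additional respondents: 2821 − 452 = 2369.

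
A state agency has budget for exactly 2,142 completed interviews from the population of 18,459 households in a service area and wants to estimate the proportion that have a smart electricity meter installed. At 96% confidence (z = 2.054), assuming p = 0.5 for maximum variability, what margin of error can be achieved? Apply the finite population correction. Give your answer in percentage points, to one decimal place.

2.1

Finite-population factor: (N−n)/(N−1) = (18459−2142)/(18459−1) = 0.8840.
SE(p̂) = √[p(1−p)/n · (N−n)/(N−1)] = √[0.2500/2142 × 0.8840] = 0.01016.
E = z × SE = 2.054 × 0.01016 = 0.02086 ≈ 2.1 percentage points.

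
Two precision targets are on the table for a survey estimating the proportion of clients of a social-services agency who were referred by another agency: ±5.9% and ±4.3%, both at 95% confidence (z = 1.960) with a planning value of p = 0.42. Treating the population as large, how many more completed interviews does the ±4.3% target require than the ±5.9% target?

At ±5.9%: n = 1.960² × 0.2436 / 0.059² ≈ 268.83 → 269.
At ±4.3%: n = 1.960² × 0.2436 / 0.043² ≈ 506.12 → 507.
Additional respondents: 507 − 269 = 238.

238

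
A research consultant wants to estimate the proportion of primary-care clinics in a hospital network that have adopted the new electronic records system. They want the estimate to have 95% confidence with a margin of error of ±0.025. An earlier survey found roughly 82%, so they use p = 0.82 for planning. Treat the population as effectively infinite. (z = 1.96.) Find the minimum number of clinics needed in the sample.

908

With p = 0.82, p(1−p) = 0.1476.
n = z²·p(1−p)/E² = 1.96² × 0.1476 / 0.025² = 3.8416 × 0.1476 / 0.000625 ≈ 907.23.
Rounding up gives n = 908.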